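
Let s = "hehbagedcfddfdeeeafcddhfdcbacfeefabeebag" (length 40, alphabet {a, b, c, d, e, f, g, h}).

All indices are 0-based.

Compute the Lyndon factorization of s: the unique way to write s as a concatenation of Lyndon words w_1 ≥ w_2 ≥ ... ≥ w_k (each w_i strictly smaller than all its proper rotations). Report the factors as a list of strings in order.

["h", "eh", "b", "agedcfddfdeee", "afcddhfdcb", "acfeef", "abeebag"]

emit factor 1: 'h' (i=0, period=1)
emit factor 2: 'eh' (i=1, period=2)
emit factor 3: 'b' (i=3, period=1)
emit factor 4: 'agedcfddfdeee' (i=4, period=13)
emit factor 5: 'afcddhfdcb' (i=17, period=10)
emit factor 6: 'acfeef' (i=27, period=6)
emit factor 7: 'abeebag' (i=33, period=7)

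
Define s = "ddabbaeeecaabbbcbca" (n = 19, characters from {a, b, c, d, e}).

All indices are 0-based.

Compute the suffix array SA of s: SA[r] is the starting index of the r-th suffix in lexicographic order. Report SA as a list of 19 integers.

rank | idx | suffix
   0 |  18 | a
   1 |  10 | aabbbcbca
   2 |   2 | abbaeeecaabbbcbca
   3 |  11 | abbbcbca
   4 |   5 | aeeecaabbbcbca
   5 |   4 | baeeecaabbbcbca
   6 |   3 | bbaeeecaabbbcbca
   7 |  12 | bbbcbca
   8 |  13 | bbcbca
   9 |  16 | bca
  10 |  14 | bcbca
  11 |  17 | ca
  12 |   9 | caabbbcbca
  13 |  15 | cbca
  14 |   1 | dabbaeeecaabbbcbca
  15 |   0 | ddabbaeeecaabbbcbca
  16 |   8 | ecaabbbcbca
  17 |   7 | eecaabbbcbca
  18 |   6 | eeecaabbbcbca

[18, 10, 2, 11, 5, 4, 3, 12, 13, 16, 14, 17, 9, 15, 1, 0, 8, 7, 6]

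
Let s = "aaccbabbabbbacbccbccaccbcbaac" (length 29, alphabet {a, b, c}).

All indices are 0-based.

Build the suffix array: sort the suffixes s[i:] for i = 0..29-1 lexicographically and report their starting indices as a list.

[26, 0, 5, 8, 27, 12, 1, 20, 25, 4, 7, 11, 6, 10, 9, 23, 17, 14, 28, 19, 24, 3, 22, 16, 13, 18, 2, 21, 15]

rank→(start, suffix):
  0 → (26, 'aac')
  1 → (0, 'aaccbabbabbbacbccbccaccbcbaac')
  2 → (5, 'abbabbbacbccbccaccbcbaac')
  3 → (8, 'abbbacbccbccaccbcbaac')
  4 → (27, 'ac')
  5 → (12, 'acbccbccaccbcbaac')
  6 → (1, 'accbabbabbbacbccbccaccbcbaac')
  7 → (20, 'accbcbaac')
  8 → (25, 'baac')
  9 → (4, 'babbabbbacbccbccaccbcbaac')
  10 → (7, 'babbbacbccbccaccbcbaac')
  11 → (11, 'bacbccbccaccbcbaac')
  12 → (6, 'bbabbbacbccbccaccbcbaac')
  13 → (10, 'bbacbccbccaccbcbaac')
  14 → (9, 'bbbacbccbccaccbcbaac')
  15 → (23, 'bcbaac')
  16 → (17, 'bccaccbcbaac')
  17 → (14, 'bccbccaccbcbaac')
  18 → (28, 'c')
  19 → (19, 'caccbcbaac')
  20 → (24, 'cbaac')
  21 → (3, 'cbabbabbbacbccbccaccbcbaac')
  22 → (22, 'cbcbaac')
  23 → (16, 'cbccaccbcbaac')
  24 → (13, 'cbccbccaccbcbaac')
  25 → (18, 'ccaccbcbaac')
  26 → (2, 'ccbabbabbbacbccbccaccbcbaac')
  27 → (21, 'ccbcbaac')
  28 → (15, 'ccbccaccbcbaac')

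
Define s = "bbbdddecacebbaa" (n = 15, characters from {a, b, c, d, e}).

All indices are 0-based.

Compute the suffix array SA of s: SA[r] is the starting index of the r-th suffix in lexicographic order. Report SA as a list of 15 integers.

[14, 13, 8, 12, 11, 0, 1, 2, 7, 9, 3, 4, 5, 10, 6]

rank→(start, suffix):
  0 → (14, 'a')
  1 → (13, 'aa')
  2 → (8, 'acebbaa')
  3 → (12, 'baa')
  4 → (11, 'bbaa')
  5 → (0, 'bbbdddecacebbaa')
  6 → (1, 'bbdddecacebbaa')
  7 → (2, 'bdddecacebbaa')
  8 → (7, 'cacebbaa')
  9 → (9, 'cebbaa')
  10 → (3, 'dddecacebbaa')
  11 → (4, 'ddecacebbaa')
  12 → (5, 'decacebbaa')
  13 → (10, 'ebbaa')
  14 → (6, 'ecacebbaa')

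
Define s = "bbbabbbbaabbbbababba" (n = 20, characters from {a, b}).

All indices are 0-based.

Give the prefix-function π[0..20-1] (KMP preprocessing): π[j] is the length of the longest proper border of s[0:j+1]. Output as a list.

[0, 1, 2, 0, 1, 2, 3, 3, 4, 0, 1, 2, 3, 3, 4, 5, 0, 1, 2, 0]

π[0] = 0
j=1 s[j]='b': π[1]=1 (border 'b')
j=2 s[j]='b': π[2]=2 (border 'bb')
j=3 s[j]='a': k: 2→1→0; π[3]=0 (border '')
j=4 s[j]='b': π[4]=1 (border 'b')
j=5 s[j]='b': π[5]=2 (border 'bb')
j=6 s[j]='b': π[6]=3 (border 'bbb')
j=7 s[j]='b': k: 3→2; π[7]=3 (border 'bbb')
j=8 s[j]='a': π[8]=4 (border 'bbba')
j=9 s[j]='a': k: 4→0; π[9]=0 (border '')
j=10 s[j]='b': π[10]=1 (border 'b')
j=11 s[j]='b': π[11]=2 (border 'bb')
j=12 s[j]='b': π[12]=3 (border 'bbb')
j=13 s[j]='b': k: 3→2; π[13]=3 (border 'bbb')
j=14 s[j]='a': π[14]=4 (border 'bbba')
j=15 s[j]='b': π[15]=5 (border 'bbbab')
j=16 s[j]='a': k: 5→1→0; π[16]=0 (border '')
j=17 s[j]='b': π[17]=1 (border 'b')
j=18 s[j]='b': π[18]=2 (border 'bb')
j=19 s[j]='a': k: 2→1→0; π[19]=0 (border '')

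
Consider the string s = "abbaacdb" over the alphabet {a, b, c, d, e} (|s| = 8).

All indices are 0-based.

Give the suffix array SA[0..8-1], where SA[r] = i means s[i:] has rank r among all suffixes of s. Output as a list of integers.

[3, 0, 4, 7, 2, 1, 5, 6]

sorted suffixes:
  #0 SA[0]=3  'aacdb'
  #1 SA[1]=0  'abbaacdb'
  #2 SA[2]=4  'acdb'
  #3 SA[3]=7  'b'
  #4 SA[4]=2  'baacdb'
  #5 SA[5]=1  'bbaacdb'
  #6 SA[6]=5  'cdb'
  #7 SA[7]=6  'db'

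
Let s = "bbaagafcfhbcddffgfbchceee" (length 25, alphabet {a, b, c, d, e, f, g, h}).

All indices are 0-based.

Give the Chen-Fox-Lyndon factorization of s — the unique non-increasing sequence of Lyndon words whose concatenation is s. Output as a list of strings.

emit factor 1: 'b' (i=0, period=1)
emit factor 2: 'b' (i=1, period=1)
emit factor 3: 'aagafcfhbcddffgfbchceee' (i=2, period=23)

["b", "b", "aagafcfhbcddffgfbchceee"]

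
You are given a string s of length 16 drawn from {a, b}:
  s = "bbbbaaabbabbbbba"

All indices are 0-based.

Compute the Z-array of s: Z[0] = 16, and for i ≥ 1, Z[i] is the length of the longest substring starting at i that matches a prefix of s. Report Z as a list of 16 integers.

Z[0]=16
i=1: fresh scan; Z[1]=3 grow→box=[1,4)
i=2: min(r-i=2, Z[1]=3)=2; Z[2]=2
i=3: min(r-i=1, Z[2]=2)=1; Z[3]=1
i=4: fresh scan; Z[4]=0
i=5: fresh scan; Z[5]=0
i=6: fresh scan; Z[6]=0
i=7: fresh scan; Z[7]=2 grow→box=[7,9)
i=8: min(r-i=1, Z[1]=3)=1; Z[8]=1
i=9: fresh scan; Z[9]=0
i=10: fresh scan; Z[10]=4 grow→box=[10,14)
i=11: min(r-i=3, Z[1]=3)=3; Z[11]=5 grow→box=[11,16)
i=12: min(r-i=4, Z[1]=3)=3; Z[12]=3
i=13: min(r-i=3, Z[2]=2)=2; Z[13]=2
i=14: min(r-i=2, Z[3]=1)=1; Z[14]=1
i=15: min(r-i=1, Z[4]=0)=0; Z[15]=0

[16, 3, 2, 1, 0, 0, 0, 2, 1, 0, 4, 5, 3, 2, 1, 0]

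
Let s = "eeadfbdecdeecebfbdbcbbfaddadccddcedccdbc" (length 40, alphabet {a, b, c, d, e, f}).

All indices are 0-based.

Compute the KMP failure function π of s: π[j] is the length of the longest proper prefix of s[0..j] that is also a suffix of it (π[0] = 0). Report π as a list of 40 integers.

[0, 1, 0, 0, 0, 0, 0, 1, 0, 0, 1, 2, 0, 1, 0, 0, 0, 0, 0, 0, 0, 0, 0, 0, 0, 0, 0, 0, 0, 0, 0, 0, 0, 1, 0, 0, 0, 0, 0, 0]

π[0] = 0
j=1 s[j]='e': π[1]=1 (border 'e')
j=2 s[j]='a': k: 1→0; π[2]=0 (border '')
j=3 s[j]='d': π[3]=0 (border '')
j=4 s[j]='f': π[4]=0 (border '')
j=5 s[j]='b': π[5]=0 (border '')
j=6 s[j]='d': π[6]=0 (border '')
j=7 s[j]='e': π[7]=1 (border 'e')
j=8 s[j]='c': k: 1→0; π[8]=0 (border '')
j=9 s[j]='d': π[9]=0 (border '')
j=10 s[j]='e': π[10]=1 (border 'e')
j=11 s[j]='e': π[11]=2 (border 'ee')
j=12 s[j]='c': k: 2→1→0; π[12]=0 (border '')
j=13 s[j]='e': π[13]=1 (border 'e')
j=14 s[j]='b': k: 1→0; π[14]=0 (border '')
j=15 s[j]='f': π[15]=0 (border '')
j=16 s[j]='b': π[16]=0 (border '')
j=17 s[j]='d': π[17]=0 (border '')
j=18 s[j]='b': π[18]=0 (border '')
j=19 s[j]='c': π[19]=0 (border '')
j=20 s[j]='b': π[20]=0 (border '')
j=21 s[j]='b': π[21]=0 (border '')
j=22 s[j]='f': π[22]=0 (border '')
j=23 s[j]='a': π[23]=0 (border '')
j=24 s[j]='d': π[24]=0 (border '')
j=25 s[j]='d': π[25]=0 (border '')
j=26 s[j]='a': π[26]=0 (border '')
j=27 s[j]='d': π[27]=0 (border '')
j=28 s[j]='c': π[28]=0 (border '')
j=29 s[j]='c': π[29]=0 (border '')
j=30 s[j]='d': π[30]=0 (border '')
j=31 s[j]='d': π[31]=0 (border '')
j=32 s[j]='c': π[32]=0 (border '')
j=33 s[j]='e': π[33]=1 (border 'e')
j=34 s[j]='d': k: 1→0; π[34]=0 (border '')
j=35 s[j]='c': π[35]=0 (border '')
j=36 s[j]='c': π[36]=0 (border '')
j=37 s[j]='d': π[37]=0 (border '')
j=38 s[j]='b': π[38]=0 (border '')
j=39 s[j]='c': π[39]=0 (border '')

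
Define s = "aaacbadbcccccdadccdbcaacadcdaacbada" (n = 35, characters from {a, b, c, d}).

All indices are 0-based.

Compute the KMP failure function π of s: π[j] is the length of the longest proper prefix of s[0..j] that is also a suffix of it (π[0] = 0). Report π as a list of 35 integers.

π[0] = 0
j=1 s[j]='a': π[1]=1 (border 'a')
j=2 s[j]='a': π[2]=2 (border 'aa')
j=3 s[j]='c': k: 2→1→0; π[3]=0 (border '')
j=4 s[j]='b': π[4]=0 (border '')
j=5 s[j]='a': π[5]=1 (border 'a')
j=6 s[j]='d': k: 1→0; π[6]=0 (border '')
j=7 s[j]='b': π[7]=0 (border '')
j=8 s[j]='c': π[8]=0 (border '')
j=9 s[j]='c': π[9]=0 (border '')
j=10 s[j]='c': π[10]=0 (border '')
j=11 s[j]='c': π[11]=0 (border '')
j=12 s[j]='c': π[12]=0 (border '')
j=13 s[j]='d': π[13]=0 (border '')
j=14 s[j]='a': π[14]=1 (border 'a')
j=15 s[j]='d': k: 1→0; π[15]=0 (border '')
j=16 s[j]='c': π[16]=0 (border '')
j=17 s[j]='c': π[17]=0 (border '')
j=18 s[j]='d': π[18]=0 (border '')
j=19 s[j]='b': π[19]=0 (border '')
j=20 s[j]='c': π[20]=0 (border '')
j=21 s[j]='a': π[21]=1 (border 'a')
j=22 s[j]='a': π[22]=2 (border 'aa')
j=23 s[j]='c': k: 2→1→0; π[23]=0 (border '')
j=24 s[j]='a': π[24]=1 (border 'a')
j=25 s[j]='d': k: 1→0; π[25]=0 (border '')
j=26 s[j]='c': π[26]=0 (border '')
j=27 s[j]='d': π[27]=0 (border '')
j=28 s[j]='a': π[28]=1 (border 'a')
j=29 s[j]='a': π[29]=2 (border 'aa')
j=30 s[j]='c': k: 2→1→0; π[30]=0 (border '')
j=31 s[j]='b': π[31]=0 (border '')
j=32 s[j]='a': π[32]=1 (border 'a')
j=33 s[j]='d': k: 1→0; π[33]=0 (border '')
j=34 s[j]='a': π[34]=1 (border 'a')

[0, 1, 2, 0, 0, 1, 0, 0, 0, 0, 0, 0, 0, 0, 1, 0, 0, 0, 0, 0, 0, 1, 2, 0, 1, 0, 0, 0, 1, 2, 0, 0, 1, 0, 1]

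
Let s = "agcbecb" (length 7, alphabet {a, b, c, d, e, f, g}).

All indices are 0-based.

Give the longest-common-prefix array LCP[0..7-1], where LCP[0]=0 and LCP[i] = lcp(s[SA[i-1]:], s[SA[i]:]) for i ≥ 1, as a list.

[0, 0, 1, 0, 2, 0, 0]

rank | idx | suffix
   0 |   0 | agcbecb
   1 |   6 | b
   2 |   3 | becb
   3 |   5 | cb
   4 |   2 | cbecb
   5 |   4 | ecb
   6 |   1 | gcbecb

SA = [0, 6, 3, 5, 2, 4, 1]
[i] adj suffixes → lcp
  [1] 0/6 → 0 ('')
  [2] 6/3 → 1 ('b')
  [3] 3/5 → 0 ('')
  [4] 5/2 → 2 ('cb')
  [5] 2/4 → 0 ('')
  [6] 4/1 → 0 ('')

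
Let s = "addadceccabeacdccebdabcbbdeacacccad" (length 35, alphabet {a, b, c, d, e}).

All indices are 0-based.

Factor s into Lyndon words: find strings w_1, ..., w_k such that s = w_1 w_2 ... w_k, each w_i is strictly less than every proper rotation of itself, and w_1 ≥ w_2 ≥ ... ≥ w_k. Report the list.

emit factor 1: 'add' (i=0, period=3)
emit factor 2: 'adcecc' (i=3, period=6)
emit factor 3: 'abeacdccebd' (i=9, period=11)
emit factor 4: 'abcbbdeacacccad' (i=20, period=15)

["add", "adcecc", "abeacdccebd", "abcbbdeacacccad"]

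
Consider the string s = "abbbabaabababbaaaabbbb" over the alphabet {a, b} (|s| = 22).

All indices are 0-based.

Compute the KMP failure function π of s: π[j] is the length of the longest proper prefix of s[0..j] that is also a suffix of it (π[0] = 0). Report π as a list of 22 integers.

[0, 0, 0, 0, 1, 2, 1, 1, 2, 1, 2, 1, 2, 3, 1, 1, 1, 1, 2, 3, 4, 0]

π[0] = 0
j=1 s[j]='b': π[1]=0 (border '')
j=2 s[j]='b': π[2]=0 (border '')
j=3 s[j]='b': π[3]=0 (border '')
j=4 s[j]='a': π[4]=1 (border 'a')
j=5 s[j]='b': π[5]=2 (border 'ab')
j=6 s[j]='a': k: 2→0; π[6]=1 (border 'a')
j=7 s[j]='a': k: 1→0; π[7]=1 (border 'a')
j=8 s[j]='b': π[8]=2 (border 'ab')
j=9 s[j]='a': k: 2→0; π[9]=1 (border 'a')
j=10 s[j]='b': π[10]=2 (border 'ab')
j=11 s[j]='a': k: 2→0; π[11]=1 (border 'a')
j=12 s[j]='b': π[12]=2 (border 'ab')
j=13 s[j]='b': π[13]=3 (border 'abb')
j=14 s[j]='a': k: 3→0; π[14]=1 (border 'a')
j=15 s[j]='a': k: 1→0; π[15]=1 (border 'a')
j=16 s[j]='a': k: 1→0; π[16]=1 (border 'a')
j=17 s[j]='a': k: 1→0; π[17]=1 (border 'a')
j=18 s[j]='b': π[18]=2 (border 'ab')
j=19 s[j]='b': π[19]=3 (border 'abb')
j=20 s[j]='b': π[20]=4 (border 'abbb')
j=21 s[j]='b': k: 4→0; π[21]=0 (border '')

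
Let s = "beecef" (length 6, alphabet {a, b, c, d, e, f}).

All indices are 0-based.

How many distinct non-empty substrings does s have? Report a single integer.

rank→(start, suffix):
  0 → (0, 'beecef')
  1 → (3, 'cef')
  2 → (2, 'ecef')
  3 → (1, 'eecef')
  4 → (4, 'ef')
  5 → (5, 'f')

SA = [0, 3, 2, 1, 4, 5]
rank  pair      lcp
   1  s[0:],s[3:]  0  ''
   2  s[3:],s[2:]  0  ''
   3  s[2:],s[1:]  1  'e'
   4  s[1:],s[4:]  1  'e'
   5  s[4:],s[5:]  0  ''

n(n+1)/2 = 6·7/2 = 21
Σ LCP = 0 + 0 + 0 + 1 + 1 + 0 = 2
distinct = 21 − 2 = 19

19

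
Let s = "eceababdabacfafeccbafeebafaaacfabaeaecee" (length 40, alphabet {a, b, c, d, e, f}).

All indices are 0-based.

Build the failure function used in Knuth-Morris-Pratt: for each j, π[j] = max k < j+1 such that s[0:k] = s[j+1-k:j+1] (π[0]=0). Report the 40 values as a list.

[0, 0, 1, 0, 0, 0, 0, 0, 0, 0, 0, 0, 0, 0, 0, 1, 2, 0, 0, 0, 0, 1, 1, 0, 0, 0, 0, 0, 0, 0, 0, 0, 0, 0, 1, 0, 1, 2, 3, 1]

π[0] = 0
j=1 s[j]='c': π[1]=0 (border '')
j=2 s[j]='e': π[2]=1 (border 'e')
j=3 s[j]='a': k: 1→0; π[3]=0 (border '')
j=4 s[j]='b': π[4]=0 (border '')
j=5 s[j]='a': π[5]=0 (border '')
j=6 s[j]='b': π[6]=0 (border '')
j=7 s[j]='d': π[7]=0 (border '')
j=8 s[j]='a': π[8]=0 (border '')
j=9 s[j]='b': π[9]=0 (border '')
j=10 s[j]='a': π[10]=0 (border '')
j=11 s[j]='c': π[11]=0 (border '')
j=12 s[j]='f': π[12]=0 (border '')
j=13 s[j]='a': π[13]=0 (border '')
j=14 s[j]='f': π[14]=0 (border '')
j=15 s[j]='e': π[15]=1 (border 'e')
j=16 s[j]='c': π[16]=2 (border 'ec')
j=17 s[j]='c': k: 2→0; π[17]=0 (border '')
j=18 s[j]='b': π[18]=0 (border '')
j=19 s[j]='a': π[19]=0 (border '')
j=20 s[j]='f': π[20]=0 (border '')
j=21 s[j]='e': π[21]=1 (border 'e')
j=22 s[j]='e': k: 1→0; π[22]=1 (border 'e')
j=23 s[j]='b': k: 1→0; π[23]=0 (border '')
j=24 s[j]='a': π[24]=0 (border '')
j=25 s[j]='f': π[25]=0 (border '')
j=26 s[j]='a': π[26]=0 (border '')
j=27 s[j]='a': π[27]=0 (border '')
j=28 s[j]='a': π[28]=0 (border '')
j=29 s[j]='c': π[29]=0 (border '')
j=30 s[j]='f': π[30]=0 (border '')
j=31 s[j]='a': π[31]=0 (border '')
j=32 s[j]='b': π[32]=0 (border '')
j=33 s[j]='a': π[33]=0 (border '')
j=34 s[j]='e': π[34]=1 (border 'e')
j=35 s[j]='a': k: 1→0; π[35]=0 (border '')
j=36 s[j]='e': π[36]=1 (border 'e')
j=37 s[j]='c': π[37]=2 (border 'ec')
j=38 s[j]='e': π[38]=3 (border 'ece')
j=39 s[j]='e': k: 3→1→0; π[39]=1 (border 'e')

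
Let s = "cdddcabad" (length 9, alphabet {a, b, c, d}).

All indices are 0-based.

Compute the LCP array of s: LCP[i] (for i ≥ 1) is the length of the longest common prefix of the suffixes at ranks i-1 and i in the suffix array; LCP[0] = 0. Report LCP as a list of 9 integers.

[0, 1, 0, 0, 1, 0, 1, 1, 2]

rank | idx | suffix
   0 |   5 | abad
   1 |   7 | ad
   2 |   6 | bad
   3 |   4 | cabad
   4 |   0 | cdddcabad
   5 |   8 | d
   6 |   3 | dcabad
   7 |   2 | ddcabad
   8 |   1 | dddcabad

SA = [5, 7, 6, 4, 0, 8, 3, 2, 1]
[i] adj suffixes → lcp
  [1] 5/7 → 1 ('a')
  [2] 7/6 → 0 ('')
  [3] 6/4 → 0 ('')
  [4] 4/0 → 1 ('c')
  [5] 0/8 → 0 ('')
  [6] 8/3 → 1 ('d')
  [7] 3/2 → 1 ('d')
  [8] 2/1 → 2 ('dd')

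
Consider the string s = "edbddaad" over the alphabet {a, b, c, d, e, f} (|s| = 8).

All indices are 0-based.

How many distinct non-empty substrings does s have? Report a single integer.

sorted suffixes:
  #0 SA[0]=5  'aad'
  #1 SA[1]=6  'ad'
  #2 SA[2]=2  'bddaad'
  #3 SA[3]=7  'd'
  #4 SA[4]=4  'daad'
  #5 SA[5]=1  'dbddaad'
  #6 SA[6]=3  'ddaad'
  #7 SA[7]=0  'edbddaad'

SA = [5, 6, 2, 7, 4, 1, 3, 0]
i: (SA[i-1],SA[i]) lcp shared
  1: (5,6) 1 'a'
  2: (6,2) 0 ''
  3: (2,7) 0 ''
  4: (7,4) 1 'd'
  5: (4,1) 1 'd'
  6: (1,3) 1 'd'
  7: (3,0) 0 ''

n(n+1)/2 = 8·9/2 = 36
Σ LCP = 0 + 1 + 0 + 0 + 1 + 1 + 1 + 0 = 4
distinct = 36 − 4 = 32

32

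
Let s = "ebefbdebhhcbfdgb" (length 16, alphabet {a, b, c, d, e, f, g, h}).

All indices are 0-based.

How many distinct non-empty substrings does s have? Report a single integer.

rank→(start, suffix):
  0 → (15, 'b')
  1 → (4, 'bdebhhcbfdgb')
  2 → (1, 'befbdebhhcbfdgb')
  3 → (11, 'bfdgb')
  4 → (7, 'bhhcbfdgb')
  5 → (10, 'cbfdgb')
  6 → (5, 'debhhcbfdgb')
  7 → (13, 'dgb')
  8 → (0, 'ebefbdebhhcbfdgb')
  9 → (6, 'ebhhcbfdgb')
  10 → (2, 'efbdebhhcbfdgb')
  11 → (3, 'fbdebhhcbfdgb')
  12 → (12, 'fdgb')
  13 → (14, 'gb')
  14 → (9, 'hcbfdgb')
  15 → (8, 'hhcbfdgb')

SA = [15, 4, 1, 11, 7, 10, 5, 13, 0, 6, 2, 3, 12, 14, 9, 8]
rank  pair      lcp
   1  s[15:],s[4:]  1  'b'
   2  s[4:],s[1:]  1  'b'
   3  s[1:],s[11:]  1  'b'
   4  s[11:],s[7:]  1  'b'
   5  s[7:],s[10:]  0  ''
   6  s[10:],s[5:]  0  ''
   7  s[5:],s[13:]  1  'd'
   8  s[13:],s[0:]  0  ''
   9  s[0:],s[6:]  2  'eb'
  10  s[6:],s[2:]  1  'e'
  11  s[2:],s[3:]  0  ''
  12  s[3:],s[12:]  1  'f'
  13  s[12:],s[14:]  0  ''
  14  s[14:],s[9:]  0  ''
  15  s[9:],s[8:]  1  'h'

n(n+1)/2 = 16·17/2 = 136
Σ LCP = 0 + 1 + 1 + 1 + 1 + 0 + 0 + 1 + 0 + 2 + 1 + 0 + 1 + 0 + 0 + 1 = 10
distinct = 136 − 10 = 126

126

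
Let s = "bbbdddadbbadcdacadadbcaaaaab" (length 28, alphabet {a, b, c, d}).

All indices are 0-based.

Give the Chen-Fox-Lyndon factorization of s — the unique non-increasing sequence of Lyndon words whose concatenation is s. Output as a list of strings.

["bbbddd", "adbbadcd", "acadadbc", "aaaaab"]

emit factor 1: 'bbbddd' (i=0, period=6)
emit factor 2: 'adbbadcd' (i=6, period=8)
emit factor 3: 'acadadbc' (i=14, period=8)
emit factor 4: 'aaaaab' (i=22, period=6)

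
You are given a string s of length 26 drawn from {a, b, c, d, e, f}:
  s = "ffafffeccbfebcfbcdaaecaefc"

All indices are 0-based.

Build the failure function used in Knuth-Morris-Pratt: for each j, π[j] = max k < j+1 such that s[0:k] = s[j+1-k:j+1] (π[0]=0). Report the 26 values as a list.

[0, 1, 0, 1, 2, 2, 0, 0, 0, 0, 1, 0, 0, 0, 1, 0, 0, 0, 0, 0, 0, 0, 0, 0, 1, 0]

π[0] = 0
j=1 s[j]='f': π[1]=1 (border 'f')
j=2 s[j]='a': k: 1→0; π[2]=0 (border '')
j=3 s[j]='f': π[3]=1 (border 'f')
j=4 s[j]='f': π[4]=2 (border 'ff')
j=5 s[j]='f': k: 2→1; π[5]=2 (border 'ff')
j=6 s[j]='e': k: 2→1→0; π[6]=0 (border '')
j=7 s[j]='c': π[7]=0 (border '')
j=8 s[j]='c': π[8]=0 (border '')
j=9 s[j]='b': π[9]=0 (border '')
j=10 s[j]='f': π[10]=1 (border 'f')
j=11 s[j]='e': k: 1→0; π[11]=0 (border '')
j=12 s[j]='b': π[12]=0 (border '')
j=13 s[j]='c': π[13]=0 (border '')
j=14 s[j]='f': π[14]=1 (border 'f')
j=15 s[j]='b': k: 1→0; π[15]=0 (border '')
j=16 s[j]='c': π[16]=0 (border '')
j=17 s[j]='d': π[17]=0 (border '')
j=18 s[j]='a': π[18]=0 (border '')
j=19 s[j]='a': π[19]=0 (border '')
j=20 s[j]='e': π[20]=0 (border '')
j=21 s[j]='c': π[21]=0 (border '')
j=22 s[j]='a': π[22]=0 (border '')
j=23 s[j]='e': π[23]=0 (border '')
j=24 s[j]='f': π[24]=1 (border 'f')
j=25 s[j]='c': k: 1→0; π[25]=0 (border '')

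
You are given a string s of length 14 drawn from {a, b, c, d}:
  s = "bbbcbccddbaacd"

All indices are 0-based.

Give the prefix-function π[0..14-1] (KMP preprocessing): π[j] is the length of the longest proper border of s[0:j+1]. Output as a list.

[0, 1, 2, 0, 1, 0, 0, 0, 0, 1, 0, 0, 0, 0]

π[0] = 0
j=1 s[j]='b': π[1]=1 (border 'b')
j=2 s[j]='b': π[2]=2 (border 'bb')
j=3 s[j]='c': k: 2→1→0; π[3]=0 (border '')
j=4 s[j]='b': π[4]=1 (border 'b')
j=5 s[j]='c': k: 1→0; π[5]=0 (border '')
j=6 s[j]='c': π[6]=0 (border '')
j=7 s[j]='d': π[7]=0 (border '')
j=8 s[j]='d': π[8]=0 (border '')
j=9 s[j]='b': π[9]=1 (border 'b')
j=10 s[j]='a': k: 1→0; π[10]=0 (border '')
j=11 s[j]='a': π[11]=0 (border '')
j=12 s[j]='c': π[12]=0 (border '')
j=13 s[j]='d': π[13]=0 (border '')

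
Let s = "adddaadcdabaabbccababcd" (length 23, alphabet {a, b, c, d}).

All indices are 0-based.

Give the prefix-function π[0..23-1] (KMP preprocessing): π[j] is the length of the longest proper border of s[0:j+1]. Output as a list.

[0, 0, 0, 0, 1, 1, 2, 0, 0, 1, 0, 1, 1, 0, 0, 0, 0, 1, 0, 1, 0, 0, 0]

π[0] = 0
j=1 s[j]='d': π[1]=0 (border '')
j=2 s[j]='d': π[2]=0 (border '')
j=3 s[j]='d': π[3]=0 (border '')
j=4 s[j]='a': π[4]=1 (border 'a')
j=5 s[j]='a': k: 1→0; π[5]=1 (border 'a')
j=6 s[j]='d': π[6]=2 (border 'ad')
j=7 s[j]='c': k: 2→0; π[7]=0 (border '')
j=8 s[j]='d': π[8]=0 (border '')
j=9 s[j]='a': π[9]=1 (border 'a')
j=10 s[j]='b': k: 1→0; π[10]=0 (border '')
j=11 s[j]='a': π[11]=1 (border 'a')
j=12 s[j]='a': k: 1→0; π[12]=1 (border 'a')
j=13 s[j]='b': k: 1→0; π[13]=0 (border '')
j=14 s[j]='b': π[14]=0 (border '')
j=15 s[j]='c': π[15]=0 (border '')
j=16 s[j]='c': π[16]=0 (border '')
j=17 s[j]='a': π[17]=1 (border 'a')
j=18 s[j]='b': k: 1→0; π[18]=0 (border '')
j=19 s[j]='a': π[19]=1 (border 'a')
j=20 s[j]='b': k: 1→0; π[20]=0 (border '')
j=21 s[j]='c': π[21]=0 (border '')
j=22 s[j]='d': π[22]=0 (border '')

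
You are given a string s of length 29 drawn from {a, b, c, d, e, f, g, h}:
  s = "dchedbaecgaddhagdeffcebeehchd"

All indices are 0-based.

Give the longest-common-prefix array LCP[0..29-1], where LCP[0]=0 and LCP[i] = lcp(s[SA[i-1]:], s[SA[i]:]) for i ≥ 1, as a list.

[0, 1, 1, 0, 1, 0, 1, 1, 2, 0, 1, 1, 1, 1, 1, 0, 1, 1, 1, 1, 1, 0, 1, 0, 1, 0, 1, 1, 1]

rank | idx | suffix
   0 |  10 | addhagdeffcebeehchd
   1 |   6 | aecgaddhagdeffcebeehchd
   2 |  14 | agdeffcebeehchd
   3 |   5 | baecgaddhagdeffcebeehchd
   4 |  22 | beehchd
   5 |  20 | cebeehchd
   6 |   8 | cgaddhagdeffcebeehchd
   7 |  26 | chd
   8 |   1 | chedbaecgaddhagdeffcebeehchd
   9 |  28 | d
  10 |   4 | dbaecgaddhagdeffcebeehchd
  11 |   0 | dchedbaecgaddhagdeffcebeehchd
  12 |  11 | ddhagdeffcebeehchd
  13 |  16 | deffcebeehchd
  14 |  12 | dhagdeffcebeehchd
  15 |  21 | ebeehchd
  16 |   7 | ecgaddhagdeffcebeehchd
  17 |   3 | edbaecgaddhagdeffcebeehchd
  18 |  23 | eehchd
  19 |  17 | effcebeehchd
  20 |  24 | ehchd
  21 |  19 | fcebeehchd
  22 |  18 | ffcebeehchd
  23 |   9 | gaddhagdeffcebeehchd
  24 |  15 | gdeffcebeehchd
  25 |  13 | hagdeffcebeehchd
  26 |  25 | hchd
  27 |  27 | hd
  28 |   2 | hedbaecgaddhagdeffcebeehchd

SA = [10, 6, 14, 5, 22, 20, 8, 26, 1, 28, 4, 0, 11, 16, 12, 21, 7, 3, 23, 17, 24, 19, 18, 9, 15, 13, 25, 27, 2]
rank  pair      lcp
   1  s[10:],s[6:]  1  'a'
   2  s[6:],s[14:]  1  'a'
   3  s[14:],s[5:]  0  ''
   4  s[5:],s[22:]  1  'b'
   5  s[22:],s[20:]  0  ''
   6  s[20:],s[8:]  1  'c'
   7  s[8:],s[26:]  1  'c'
   8  s[26:],s[1:]  2  'ch'
   9  s[1:],s[28:]  0  ''
  10  s[28:],s[4:]  1  'd'
  11  s[4:],s[0:]  1  'd'
  12  s[0:],s[11:]  1  'd'
  13  s[11:],s[16:]  1  'd'
  14  s[16:],s[12:]  1  'd'
  15  s[12:],s[21:]  0  ''
  16  s[21:],s[7:]  1  'e'
  17  s[7:],s[3:]  1  'e'
  18  s[3:],s[23:]  1  'e'
  19  s[23:],s[17:]  1  'e'
  20  s[17:],s[24:]  1  'e'
  21  s[24:],s[19:]  0  ''
  22  s[19:],s[18:]  1  'f'
  23  s[18:],s[9:]  0  ''
  24  s[9:],s[15:]  1  'g'
  25  s[15:],s[13:]  0  ''
  26  s[13:],s[25:]  1  'h'
  27  s[25:],s[27:]  1  'h'
  28  s[27:],s[2:]  1  'h'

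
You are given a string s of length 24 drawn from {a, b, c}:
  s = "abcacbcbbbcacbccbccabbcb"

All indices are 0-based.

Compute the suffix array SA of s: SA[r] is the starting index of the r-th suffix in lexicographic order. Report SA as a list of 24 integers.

[19, 0, 3, 11, 23, 7, 8, 20, 1, 9, 21, 5, 16, 13, 18, 2, 10, 22, 6, 4, 15, 12, 17, 14]

rank | idx | suffix
   0 |  19 | abbcb
   1 |   0 | abcacbcbbbcacbccbccabbcb
   2 |   3 | acbcbbbcacbccbccabbcb
   3 |  11 | acbccbccabbcb
   4 |  23 | b
   5 |   7 | bbbcacbccbccabbcb
   6 |   8 | bbcacbccbccabbcb
   7 |  20 | bbcb
   8 |   1 | bcacbcbbbcacbccbccabbcb
   9 |   9 | bcacbccbccabbcb
  10 |  21 | bcb
  11 |   5 | bcbbbcacbccbccabbcb
  12 |  16 | bccabbcb
  13 |  13 | bccbccabbcb
  14 |  18 | cabbcb
  15 |   2 | cacbcbbbcacbccbccabbcb
  16 |  10 | cacbccbccabbcb
  17 |  22 | cb
  18 |   6 | cbbbcacbccbccabbcb
  19 |   4 | cbcbbbcacbccbccabbcb
  20 |  15 | cbccabbcb
  21 |  12 | cbccbccabbcb
  22 |  17 | ccabbcb
  23 |  14 | ccbccabbcb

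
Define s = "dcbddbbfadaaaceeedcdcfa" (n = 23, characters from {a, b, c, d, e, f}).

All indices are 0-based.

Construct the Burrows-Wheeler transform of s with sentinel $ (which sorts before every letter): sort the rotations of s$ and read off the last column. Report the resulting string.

rank  rotation                  last
    0  $dcbddbbfadaaaceeedcdcfa  a
    1  a$dcbddbbfadaaaceeedcdcf  f
    2  aaaceeedcdcfa$dcbddbbfad  d
    3  aaceeedcdcfa$dcbddbbfada  a
    4  aceeedcdcfa$dcbddbbfadaa  a
    5  adaaaceeedcdcfa$dcbddbbf  f
    6  bbfadaaaceeedcdcfa$dcbdd  d
    7  bddbbfadaaaceeedcdcfa$dc  c
    8  bfadaaaceeedcdcfa$dcbddb  b
    9  cbddbbfadaaaceeedcdcfa$d  d
   10  cdcfa$dcbddbbfadaaaceeed  d
   11  ceeedcdcfa$dcbddbbfadaaa  a
   12  cfa$dcbddbbfadaaaceeedcd  d
   13  daaaceeedcdcfa$dcbddbbfa  a
   14  dbbfadaaaceeedcdcfa$dcbd  d
   15  dcbddbbfadaaaceeedcdcfa$  $
   16  dcdcfa$dcbddbbfadaaaceee  e
   17  dcfa$dcbddbbfadaaaceeedc  c
   18  ddbbfadaaaceeedcdcfa$dcb  b
   19  edcdcfa$dcbddbbfadaaacee  e
   20  eedcdcfa$dcbddbbfadaaace  e
   21  eeedcdcfa$dcbddbbfadaaac  c
   22  fa$dcbddbbfadaaaceeedcdc  c
   23  fadaaaceeedcdcfa$dcbddbb  b

afdaafdcbddadad$ecbeeccb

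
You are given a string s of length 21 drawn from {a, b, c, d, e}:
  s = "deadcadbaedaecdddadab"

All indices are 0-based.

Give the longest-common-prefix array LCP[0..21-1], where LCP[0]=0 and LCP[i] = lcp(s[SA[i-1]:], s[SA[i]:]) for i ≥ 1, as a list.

[0, 1, 2, 2, 1, 2, 0, 1, 0, 1, 0, 2, 2, 1, 1, 1, 2, 1, 0, 1, 1]

sorted suffixes:
  #0 SA[0]=19  'ab'
  #1 SA[1]=17  'adab'
  #2 SA[2]=5  'adbaedaecdddadab'
  #3 SA[3]=2  'adcadbaedaecdddadab'
  #4 SA[4]=11  'aecdddadab'
  #5 SA[5]=8  'aedaecdddadab'
  #6 SA[6]=20  'b'
  #7 SA[7]=7  'baedaecdddadab'
  #8 SA[8]=4  'cadbaedaecdddadab'
  #9 SA[9]=13  'cdddadab'
  #10 SA[10]=18  'dab'
  #11 SA[11]=16  'dadab'
  #12 SA[12]=10  'daecdddadab'
  #13 SA[13]=6  'dbaedaecdddadab'
  #14 SA[14]=3  'dcadbaedaecdddadab'
  #15 SA[15]=15  'ddadab'
  #16 SA[16]=14  'dddadab'
  #17 SA[17]=0  'deadcadbaedaecdddadab'
  #18 SA[18]=1  'eadcadbaedaecdddadab'
  #19 SA[19]=12  'ecdddadab'
  #20 SA[20]=9  'edaecdddadab'

SA = [19, 17, 5, 2, 11, 8, 20, 7, 4, 13, 18, 16, 10, 6, 3, 15, 14, 0, 1, 12, 9]
i: (SA[i-1],SA[i]) lcp shared
  1: (19,17) 1 'a'
  2: (17,5) 2 'ad'
  3: (5,2) 2 'ad'
  4: (2,11) 1 'a'
  5: (11,8) 2 'ae'
  6: (8,20) 0 ''
  7: (20,7) 1 'b'
  8: (7,4) 0 ''
  9: (4,13) 1 'c'
  10: (13,18) 0 ''
  11: (18,16) 2 'da'
  12: (16,10) 2 'da'
  13: (10,6) 1 'd'
  14: (6,3) 1 'd'
  15: (3,15) 1 'd'
  16: (15,14) 2 'dd'
  17: (14,0) 1 'd'
  18: (0,1) 0 ''
  19: (1,12) 1 'e'
  20: (12,9) 1 'e'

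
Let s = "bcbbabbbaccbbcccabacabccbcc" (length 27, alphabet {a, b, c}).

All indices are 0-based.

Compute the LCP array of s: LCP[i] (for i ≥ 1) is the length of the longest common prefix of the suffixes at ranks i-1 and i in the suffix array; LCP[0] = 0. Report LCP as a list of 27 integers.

[0, 2, 2, 1, 2, 0, 2, 3, 1, 3, 2, 2, 1, 2, 3, 3, 0, 1, 3, 1, 3, 2, 1, 2, 2, 3, 2]

rank | idx | suffix
   0 |  16 | abacabccbcc
   1 |   4 | abbbaccbbcccabacabccbcc
   2 |  20 | abccbcc
   3 |  18 | acabccbcc
   4 |   8 | accbbcccabacabccbcc
   5 |   3 | babbbaccbbcccabacabccbcc
   6 |  17 | bacabccbcc
   7 |   7 | baccbbcccabacabccbcc
   8 |   2 | bbabbbaccbbcccabacabccbcc
   9 |   6 | bbaccbbcccabacabccbcc
  10 |   5 | bbbaccbbcccabacabccbcc
  11 |  11 | bbcccabacabccbcc
  12 |   0 | bcbbabbbaccbbcccabacabccbcc
  13 |  24 | bcc
  14 |  21 | bccbcc
  15 |  12 | bcccabacabccbcc
  16 |  26 | c
  17 |  15 | cabacabccbcc
  18 |  19 | cabccbcc
  19 |   1 | cbbabbbaccbbcccabacabccbcc
  20 |  10 | cbbcccabacabccbcc
  21 |  23 | cbcc
  22 |  25 | cc
  23 |  14 | ccabacabccbcc
  24 |   9 | ccbbcccabacabccbcc
  25 |  22 | ccbcc
  26 |  13 | cccabacabccbcc

SA = [16, 4, 20, 18, 8, 3, 17, 7, 2, 6, 5, 11, 0, 24, 21, 12, 26, 15, 19, 1, 10, 23, 25, 14, 9, 22, 13]
i: (SA[i-1],SA[i]) lcp shared
  1: (16,4) 2 'ab'
  2: (4,20) 2 'ab'
  3: (20,18) 1 'a'
  4: (18,8) 2 'ac'
  5: (8,3) 0 ''
  6: (3,17) 2 'ba'
  7: (17,7) 3 'bac'
  8: (7,2) 1 'b'
  9: (2,6) 3 'bba'
  10: (6,5) 2 'bb'
  11: (5,11) 2 'bb'
  12: (11,0) 1 'b'
  13: (0,24) 2 'bc'
  14: (24,21) 3 'bcc'
  15: (21,12) 3 'bcc'
  16: (12,26) 0 ''
  17: (26,15) 1 'c'
  18: (15,19) 3 'cab'
  19: (19,1) 1 'c'
  20: (1,10) 3 'cbb'
  21: (10,23) 2 'cb'
  22: (23,25) 1 'c'
  23: (25,14) 2 'cc'
  24: (14,9) 2 'cc'
  25: (9,22) 3 'ccb'
  26: (22,13) 2 'cc'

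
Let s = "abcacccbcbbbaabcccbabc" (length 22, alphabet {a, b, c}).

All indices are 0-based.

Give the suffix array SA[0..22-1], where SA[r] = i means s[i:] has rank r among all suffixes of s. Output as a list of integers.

rank | idx | suffix
   0 |  12 | aabcccbabc
   1 |  19 | abc
   2 |   0 | abcacccbcbbbaabcccbabc
   3 |  13 | abcccbabc
   4 |   3 | acccbcbbbaabcccbabc
   5 |  11 | baabcccbabc
   6 |  18 | babc
   7 |  10 | bbaabcccbabc
   8 |   9 | bbbaabcccbabc
   9 |  20 | bc
  10 |   1 | bcacccbcbbbaabcccbabc
  11 |   7 | bcbbbaabcccbabc
  12 |  14 | bcccbabc
  13 |  21 | c
  14 |   2 | cacccbcbbbaabcccbabc
  15 |  17 | cbabc
  16 |   8 | cbbbaabcccbabc
  17 |   6 | cbcbbbaabcccbabc
  18 |  16 | ccbabc
  19 |   5 | ccbcbbbaabcccbabc
  20 |  15 | cccbabc
  21 |   4 | cccbcbbbaabcccbabc

[12, 19, 0, 13, 3, 11, 18, 10, 9, 20, 1, 7, 14, 21, 2, 17, 8, 6, 16, 5, 15, 4]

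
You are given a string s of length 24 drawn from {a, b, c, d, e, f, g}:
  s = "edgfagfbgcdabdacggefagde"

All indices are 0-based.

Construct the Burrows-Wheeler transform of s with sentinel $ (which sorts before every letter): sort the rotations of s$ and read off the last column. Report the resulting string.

eddffafgacbged$geggbagdac

rank  rotation                   last
    0  $edgfagfbgcdabdacggefagde  e
    1  abdacggefagde$edgfagfbgcd  d
    2  acggefagde$edgfagfbgcdabd  d
    3  agde$edgfagfbgcdabdacggef  f
    4  agfbgcdabdacggefagde$edgf  f
    5  bdacggefagde$edgfagfbgcda  a
    6  bgcdabdacggefagde$edgfagf  f
    7  cdabdacggefagde$edgfagfbg  g
    8  cggefagde$edgfagfbgcdabda  a
    9  dabdacggefagde$edgfagfbgc  c
   10  dacggefagde$edgfagfbgcdab  b
   11  de$edgfagfbgcdabdacggefag  g
   12  dgfagfbgcdabdacggefagde$e  e
   13  e$edgfagfbgcdabdacggefagd  d
   14  edgfagfbgcdabdacggefagde$  $
   15  efagde$edgfagfbgcdabdacgg  g
   16  fagde$edgfagfbgcdabdacgge  e
   17  fagfbgcdabdacggefagde$edg  g
   18  fbgcdabdacggefagde$edgfag  g
   19  gcdabdacggefagde$edgfagfb  b
   20  gde$edgfagfbgcdabdacggefa  a
   21  gefagde$edgfagfbgcdabdacg  g
   22  gfagfbgcdabdacggefagde$ed  d
   23  gfbgcdabdacggefagde$edgfa  a
   24  ggefagde$edgfagfbgcdabdac  c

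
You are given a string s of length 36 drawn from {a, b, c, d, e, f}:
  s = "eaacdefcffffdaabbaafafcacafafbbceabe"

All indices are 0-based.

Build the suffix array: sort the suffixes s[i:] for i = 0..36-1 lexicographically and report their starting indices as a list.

rank | idx | suffix
   0 |  13 | aabbaafafcacafafbbceabe
   1 |   1 | aacdefcffffdaabbaafafcacafafbbceabe
   2 |  17 | aafafcacafafbbceabe
   3 |  14 | abbaafafcacafafbbceabe
   4 |  33 | abe
   5 |  23 | acafafbbceabe
   6 |   2 | acdefcffffdaabbaafafcacafafbbceabe
   7 |  25 | afafbbceabe
   8 |  18 | afafcacafafbbceabe
   9 |  27 | afbbceabe
  10 |  20 | afcacafafbbceabe
  11 |  16 | baafafcacafafbbceabe
  12 |  15 | bbaafafcacafafbbceabe
  13 |  29 | bbceabe
  14 |  30 | bceabe
  15 |  34 | be
  16 |  22 | cacafafbbceabe
  17 |  24 | cafafbbceabe
  18 |   3 | cdefcffffdaabbaafafcacafafbbceabe
  19 |  31 | ceabe
  20 |   7 | cffffdaabbaafafcacafafbbceabe
  21 |  12 | daabbaafafcacafafbbceabe
  22 |   4 | defcffffdaabbaafafcacafafbbceabe
  23 |  35 | e
  24 |   0 | eaacdefcffffdaabbaafafcacafafbbceabe
  25 |  32 | eabe
  26 |   5 | efcffffdaabbaafafcacafafbbceabe
  27 |  26 | fafbbceabe
  28 |  19 | fafcacafafbbceabe
  29 |  28 | fbbceabe
  30 |  21 | fcacafafbbceabe
  31 |   6 | fcffffdaabbaafafcacafafbbceabe
  32 |  11 | fdaabbaafafcacafafbbceabe
  33 |  10 | ffdaabbaafafcacafafbbceabe
  34 |   9 | fffdaabbaafafcacafafbbceabe
  35 |   8 | ffffdaabbaafafcacafafbbceabe

[13, 1, 17, 14, 33, 23, 2, 25, 18, 27, 20, 16, 15, 29, 30, 34, 22, 24, 3, 31, 7, 12, 4, 35, 0, 32, 5, 26, 19, 28, 21, 6, 11, 10, 9, 8]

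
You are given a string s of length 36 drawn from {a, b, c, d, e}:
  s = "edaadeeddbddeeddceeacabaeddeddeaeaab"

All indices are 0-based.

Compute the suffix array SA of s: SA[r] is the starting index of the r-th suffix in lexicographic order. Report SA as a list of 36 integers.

[33, 2, 34, 21, 19, 3, 31, 23, 35, 22, 9, 20, 16, 1, 8, 15, 7, 14, 28, 25, 10, 29, 26, 4, 11, 32, 18, 30, 0, 6, 13, 27, 24, 17, 5, 12]

rank | idx | suffix
   0 |  33 | aab
   1 |   2 | aadeeddbddeeddceeacabaeddeddeaeaab
   2 |  34 | ab
   3 |  21 | abaeddeddeaeaab
   4 |  19 | acabaeddeddeaeaab
   5 |   3 | adeeddbddeeddceeacabaeddeddeaeaab
   6 |  31 | aeaab
   7 |  23 | aeddeddeaeaab
   8 |  35 | b
   9 |  22 | baeddeddeaeaab
  10 |   9 | bddeeddceeacabaeddeddeaeaab
  11 |  20 | cabaeddeddeaeaab
  12 |  16 | ceeacabaeddeddeaeaab
  13 |   1 | daadeeddbddeeddceeacabaeddeddeaeaab
  14 |   8 | dbddeeddceeacabaeddeddeaeaab
  15 |  15 | dceeacabaeddeddeaeaab
  16 |   7 | ddbddeeddceeacabaeddeddeaeaab
  17 |  14 | ddceeacabaeddeddeaeaab
  18 |  28 | ddeaeaab
  19 |  25 | ddeddeaeaab
  20 |  10 | ddeeddceeacabaeddeddeaeaab
  21 |  29 | deaeaab
  22 |  26 | deddeaeaab
  23 |   4 | deeddbddeeddceeacabaeddeddeaeaab
  24 |  11 | deeddceeacabaeddeddeaeaab
  25 |  32 | eaab
  26 |  18 | eacabaeddeddeaeaab
  27 |  30 | eaeaab
  28 |   0 | edaadeeddbddeeddceeacabaeddeddeaeaab
  29 |   6 | eddbddeeddceeacabaeddeddeaeaab
  30 |  13 | eddceeacabaeddeddeaeaab
  31 |  27 | eddeaeaab
  32 |  24 | eddeddeaeaab
  33 |  17 | eeacabaeddeddeaeaab
  34 |   5 | eeddbddeeddceeacabaeddeddeaeaab
  35 |  12 | eeddceeacabaeddeddeaeaab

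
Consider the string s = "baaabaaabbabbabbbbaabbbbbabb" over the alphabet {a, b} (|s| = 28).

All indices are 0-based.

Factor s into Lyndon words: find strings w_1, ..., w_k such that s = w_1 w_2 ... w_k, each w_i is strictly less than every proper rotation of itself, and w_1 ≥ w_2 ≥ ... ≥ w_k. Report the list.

["b", "aaabaaabbabbabbbbaabbbbbabb"]

emit factor 1: 'b' (i=0, period=1)
emit factor 2: 'aaabaaabbabbabbbbaabbbbbabb' (i=1, period=27)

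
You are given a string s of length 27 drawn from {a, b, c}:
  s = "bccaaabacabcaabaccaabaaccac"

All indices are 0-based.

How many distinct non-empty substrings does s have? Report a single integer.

317

rank | idx | suffix
   0 |   3 | aaabacabcaabaccaabaaccac
   1 |  18 | aabaaccac
   2 |   4 | aabacabcaabaccaabaaccac
   3 |  12 | aabaccaabaaccac
   4 |  21 | aaccac
   5 |  19 | abaaccac
   6 |   5 | abacabcaabaccaabaaccac
   7 |  13 | abaccaabaaccac
   8 |   9 | abcaabaccaabaaccac
   9 |  25 | ac
  10 |   7 | acabcaabaccaabaaccac
  11 |  15 | accaabaaccac
  12 |  22 | accac
  13 |  20 | baaccac
  14 |   6 | bacabcaabaccaabaaccac
  15 |  14 | baccaabaaccac
  16 |  10 | bcaabaccaabaaccac
  17 |   0 | bccaaabacabcaabaccaabaaccac
  18 |  26 | c
  19 |   2 | caaabacabcaabaccaabaaccac
  20 |  17 | caabaaccac
  21 |  11 | caabaccaabaaccac
  22 |   8 | cabcaabaccaabaaccac
  23 |  24 | cac
  24 |   1 | ccaaabacabcaabaccaabaaccac
  25 |  16 | ccaabaaccac
  26 |  23 | ccac

SA = [3, 18, 4, 12, 21, 19, 5, 13, 9, 25, 7, 15, 22, 20, 6, 14, 10, 0, 26, 2, 17, 11, 8, 24, 1, 16, 23]
rank  pair      lcp
   1  s[3:],s[18:]  2  'aa'
   2  s[18:],s[4:]  4  'aaba'
   3  s[4:],s[12:]  5  'aabac'
   4  s[12:],s[21:]  2  'aa'
   5  s[21:],s[19:]  1  'a'
   6  s[19:],s[5:]  3  'aba'
   7  s[5:],s[13:]  4  'abac'
   8  s[13:],s[9:]  2  'ab'
   9  s[9:],s[25:]  1  'a'
  10  s[25:],s[7:]  2  'ac'
  11  s[7:],s[15:]  2  'ac'
  12  s[15:],s[22:]  4  'acca'
  13  s[22:],s[20:]  0  ''
  14  s[20:],s[6:]  2  'ba'
  15  s[6:],s[14:]  3  'bac'
  16  s[14:],s[10:]  1  'b'
  17  s[10:],s[0:]  2  'bc'
  18  s[0:],s[26:]  0  ''
  19  s[26:],s[2:]  1  'c'
  20  s[2:],s[17:]  3  'caa'
  21  s[17:],s[11:]  5  'caaba'
  22  s[11:],s[8:]  2  'ca'
  23  s[8:],s[24:]  2  'ca'
  24  s[24:],s[1:]  1  'c'
  25  s[1:],s[16:]  4  'ccaa'
  26  s[16:],s[23:]  3  'cca'

n(n+1)/2 = 27·28/2 = 378
Σ LCP = 0 + 2 + 4 + 5 + 2 + 1 + 3 + 4 + 2 + 1 + 2 + 2 + 4 + 0 + 2 + 3 + 1 + 2 + 0 + 1 + 3 + 5 + 2 + 2 + 1 + 4 + 3 = 61
distinct = 378 − 61 = 317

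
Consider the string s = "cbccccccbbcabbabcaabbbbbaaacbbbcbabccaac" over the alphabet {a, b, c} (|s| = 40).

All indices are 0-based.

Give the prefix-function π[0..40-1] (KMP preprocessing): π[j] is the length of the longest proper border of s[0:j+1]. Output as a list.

[0, 0, 1, 1, 1, 1, 1, 1, 2, 0, 1, 0, 0, 0, 0, 0, 1, 0, 0, 0, 0, 0, 0, 0, 0, 0, 0, 1, 2, 0, 0, 1, 2, 0, 0, 1, 1, 0, 0, 1]

π[0] = 0
j=1 s[j]='b': π[1]=0 (border '')
j=2 s[j]='c': π[2]=1 (border 'c')
j=3 s[j]='c': k: 1→0; π[3]=1 (border 'c')
j=4 s[j]='c': k: 1→0; π[4]=1 (border 'c')
j=5 s[j]='c': k: 1→0; π[5]=1 (border 'c')
j=6 s[j]='c': k: 1→0; π[6]=1 (border 'c')
j=7 s[j]='c': k: 1→0; π[7]=1 (border 'c')
j=8 s[j]='b': π[8]=2 (border 'cb')
j=9 s[j]='b': k: 2→0; π[9]=0 (border '')
j=10 s[j]='c': π[10]=1 (border 'c')
j=11 s[j]='a': k: 1→0; π[11]=0 (border '')
j=12 s[j]='b': π[12]=0 (border '')
j=13 s[j]='b': π[13]=0 (border '')
j=14 s[j]='a': π[14]=0 (border '')
j=15 s[j]='b': π[15]=0 (border '')
j=16 s[j]='c': π[16]=1 (border 'c')
j=17 s[j]='a': k: 1→0; π[17]=0 (border '')
j=18 s[j]='a': π[18]=0 (border '')
j=19 s[j]='b': π[19]=0 (border '')
j=20 s[j]='b': π[20]=0 (border '')
j=21 s[j]='b': π[21]=0 (border '')
j=22 s[j]='b': π[22]=0 (border '')
j=23 s[j]='b': π[23]=0 (border '')
j=24 s[j]='a': π[24]=0 (border '')
j=25 s[j]='a': π[25]=0 (border '')
j=26 s[j]='a': π[26]=0 (border '')
j=27 s[j]='c': π[27]=1 (border 'c')
j=28 s[j]='b': π[28]=2 (border 'cb')
j=29 s[j]='b': k: 2→0; π[29]=0 (border '')
j=30 s[j]='b': π[30]=0 (border '')
j=31 s[j]='c': π[31]=1 (border 'c')
j=32 s[j]='b': π[32]=2 (border 'cb')
j=33 s[j]='a': k: 2→0; π[33]=0 (border '')
j=34 s[j]='b': π[34]=0 (border '')
j=35 s[j]='c': π[35]=1 (border 'c')
j=36 s[j]='c': k: 1→0; π[36]=1 (border 'c')
j=37 s[j]='a': k: 1→0; π[37]=0 (border '')
j=38 s[j]='a': π[38]=0 (border '')
j=39 s[j]='c': π[39]=1 (border 'c')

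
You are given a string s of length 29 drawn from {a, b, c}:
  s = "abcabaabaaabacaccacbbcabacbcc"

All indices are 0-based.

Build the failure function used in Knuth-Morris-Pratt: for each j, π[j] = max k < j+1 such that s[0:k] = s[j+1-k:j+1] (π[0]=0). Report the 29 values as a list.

π[0] = 0
j=1 s[j]='b': π[1]=0 (border '')
j=2 s[j]='c': π[2]=0 (border '')
j=3 s[j]='a': π[3]=1 (border 'a')
j=4 s[j]='b': π[4]=2 (border 'ab')
j=5 s[j]='a': k: 2→0; π[5]=1 (border 'a')
j=6 s[j]='a': k: 1→0; π[6]=1 (border 'a')
j=7 s[j]='b': π[7]=2 (border 'ab')
j=8 s[j]='a': k: 2→0; π[8]=1 (border 'a')
j=9 s[j]='a': k: 1→0; π[9]=1 (border 'a')
j=10 s[j]='a': k: 1→0; π[10]=1 (border 'a')
j=11 s[j]='b': π[11]=2 (border 'ab')
j=12 s[j]='a': k: 2→0; π[12]=1 (border 'a')
j=13 s[j]='c': k: 1→0; π[13]=0 (border '')
j=14 s[j]='a': π[14]=1 (border 'a')
j=15 s[j]='c': k: 1→0; π[15]=0 (border '')
j=16 s[j]='c': π[16]=0 (border '')
j=17 s[j]='a': π[17]=1 (border 'a')
j=18 s[j]='c': k: 1→0; π[18]=0 (border '')
j=19 s[j]='b': π[19]=0 (border '')
j=20 s[j]='b': π[20]=0 (border '')
j=21 s[j]='c': π[21]=0 (border '')
j=22 s[j]='a': π[22]=1 (border 'a')
j=23 s[j]='b': π[23]=2 (border 'ab')
j=24 s[j]='a': k: 2→0; π[24]=1 (border 'a')
j=25 s[j]='c': k: 1→0; π[25]=0 (border '')
j=26 s[j]='b': π[26]=0 (border '')
j=27 s[j]='c': π[27]=0 (border '')
j=28 s[j]='c': π[28]=0 (border '')

[0, 0, 0, 1, 2, 1, 1, 2, 1, 1, 1, 2, 1, 0, 1, 0, 0, 1, 0, 0, 0, 0, 1, 2, 1, 0, 0, 0, 0]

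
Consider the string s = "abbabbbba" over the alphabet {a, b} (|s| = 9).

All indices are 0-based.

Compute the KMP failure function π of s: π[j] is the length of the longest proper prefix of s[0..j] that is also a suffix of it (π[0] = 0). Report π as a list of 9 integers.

π[0] = 0
j=1 s[j]='b': π[1]=0 (border '')
j=2 s[j]='b': π[2]=0 (border '')
j=3 s[j]='a': π[3]=1 (border 'a')
j=4 s[j]='b': π[4]=2 (border 'ab')
j=5 s[j]='b': π[5]=3 (border 'abb')
j=6 s[j]='b': k: 3→0; π[6]=0 (border '')
j=7 s[j]='b': π[7]=0 (border '')
j=8 s[j]='a': π[8]=1 (border 'a')

[0, 0, 0, 1, 2, 3, 0, 0, 1]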